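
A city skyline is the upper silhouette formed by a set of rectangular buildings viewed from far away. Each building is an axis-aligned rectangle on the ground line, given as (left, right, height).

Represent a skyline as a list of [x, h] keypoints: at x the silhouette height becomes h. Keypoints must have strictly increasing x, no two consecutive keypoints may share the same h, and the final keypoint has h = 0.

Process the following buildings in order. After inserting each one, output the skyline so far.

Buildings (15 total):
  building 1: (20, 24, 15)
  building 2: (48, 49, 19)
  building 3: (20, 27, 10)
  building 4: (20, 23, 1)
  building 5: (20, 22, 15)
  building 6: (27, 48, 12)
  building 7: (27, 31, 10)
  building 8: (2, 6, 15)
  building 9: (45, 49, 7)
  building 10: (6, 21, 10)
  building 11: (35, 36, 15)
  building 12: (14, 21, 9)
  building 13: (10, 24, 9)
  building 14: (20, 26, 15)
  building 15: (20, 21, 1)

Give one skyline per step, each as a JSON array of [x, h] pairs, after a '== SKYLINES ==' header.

== SKYLINES ==
[[20,15],[24,0]]
[[20,15],[24,0],[48,19],[49,0]]
[[20,15],[24,10],[27,0],[48,19],[49,0]]
[[20,15],[24,10],[27,0],[48,19],[49,0]]
[[20,15],[24,10],[27,0],[48,19],[49,0]]
[[20,15],[24,10],[27,12],[48,19],[49,0]]
[[20,15],[24,10],[27,12],[48,19],[49,0]]
[[2,15],[6,0],[20,15],[24,10],[27,12],[48,19],[49,0]]
[[2,15],[6,0],[20,15],[24,10],[27,12],[48,19],[49,0]]
[[2,15],[6,10],[20,15],[24,10],[27,12],[48,19],[49,0]]
[[2,15],[6,10],[20,15],[24,10],[27,12],[35,15],[36,12],[48,19],[49,0]]
[[2,15],[6,10],[20,15],[24,10],[27,12],[35,15],[36,12],[48,19],[49,0]]
[[2,15],[6,10],[20,15],[24,10],[27,12],[35,15],[36,12],[48,19],[49,0]]
[[2,15],[6,10],[20,15],[26,10],[27,12],[35,15],[36,12],[48,19],[49,0]]
[[2,15],[6,10],[20,15],[26,10],[27,12],[35,15],[36,12],[48,19],[49,0]]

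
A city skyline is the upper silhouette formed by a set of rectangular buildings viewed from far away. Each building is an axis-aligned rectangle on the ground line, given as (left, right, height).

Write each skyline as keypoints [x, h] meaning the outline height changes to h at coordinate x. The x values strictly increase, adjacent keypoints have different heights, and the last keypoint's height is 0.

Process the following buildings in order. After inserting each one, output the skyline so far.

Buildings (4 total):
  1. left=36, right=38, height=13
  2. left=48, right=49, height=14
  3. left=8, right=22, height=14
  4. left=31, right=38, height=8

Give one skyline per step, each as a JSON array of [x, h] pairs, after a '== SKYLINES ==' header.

== SKYLINES ==
[[36,13],[38,0]]
[[36,13],[38,0],[48,14],[49,0]]
[[8,14],[22,0],[36,13],[38,0],[48,14],[49,0]]
[[8,14],[22,0],[31,8],[36,13],[38,0],[48,14],[49,0]]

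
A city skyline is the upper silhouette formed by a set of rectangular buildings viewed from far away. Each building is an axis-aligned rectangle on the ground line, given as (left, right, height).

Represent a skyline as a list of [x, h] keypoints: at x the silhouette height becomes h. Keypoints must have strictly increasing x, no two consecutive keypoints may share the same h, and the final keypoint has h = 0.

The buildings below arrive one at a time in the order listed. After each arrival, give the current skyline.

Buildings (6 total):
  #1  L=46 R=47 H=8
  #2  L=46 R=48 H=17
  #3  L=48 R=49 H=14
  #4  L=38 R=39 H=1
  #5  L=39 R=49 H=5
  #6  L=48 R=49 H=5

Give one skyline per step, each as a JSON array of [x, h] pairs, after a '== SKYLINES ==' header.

== SKYLINES ==
[[46,8],[47,0]]
[[46,17],[48,0]]
[[46,17],[48,14],[49,0]]
[[38,1],[39,0],[46,17],[48,14],[49,0]]
[[38,1],[39,5],[46,17],[48,14],[49,0]]
[[38,1],[39,5],[46,17],[48,14],[49,0]]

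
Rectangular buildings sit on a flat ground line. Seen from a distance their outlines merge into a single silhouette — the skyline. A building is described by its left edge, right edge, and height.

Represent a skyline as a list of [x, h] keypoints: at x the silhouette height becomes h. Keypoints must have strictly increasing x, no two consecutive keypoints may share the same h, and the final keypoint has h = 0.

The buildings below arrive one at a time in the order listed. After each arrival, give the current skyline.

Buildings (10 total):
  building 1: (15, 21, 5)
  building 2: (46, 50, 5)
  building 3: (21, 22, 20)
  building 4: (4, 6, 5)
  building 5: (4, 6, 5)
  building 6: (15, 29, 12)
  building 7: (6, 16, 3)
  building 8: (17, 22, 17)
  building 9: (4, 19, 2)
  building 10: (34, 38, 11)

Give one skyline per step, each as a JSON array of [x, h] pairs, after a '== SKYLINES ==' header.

== SKYLINES ==
[[15,5],[21,0]]
[[15,5],[21,0],[46,5],[50,0]]
[[15,5],[21,20],[22,0],[46,5],[50,0]]
[[4,5],[6,0],[15,5],[21,20],[22,0],[46,5],[50,0]]
[[4,5],[6,0],[15,5],[21,20],[22,0],[46,5],[50,0]]
[[4,5],[6,0],[15,12],[21,20],[22,12],[29,0],[46,5],[50,0]]
[[4,5],[6,3],[15,12],[21,20],[22,12],[29,0],[46,5],[50,0]]
[[4,5],[6,3],[15,12],[17,17],[21,20],[22,12],[29,0],[46,5],[50,0]]
[[4,5],[6,3],[15,12],[17,17],[21,20],[22,12],[29,0],[46,5],[50,0]]
[[4,5],[6,3],[15,12],[17,17],[21,20],[22,12],[29,0],[34,11],[38,0],[46,5],[50,0]]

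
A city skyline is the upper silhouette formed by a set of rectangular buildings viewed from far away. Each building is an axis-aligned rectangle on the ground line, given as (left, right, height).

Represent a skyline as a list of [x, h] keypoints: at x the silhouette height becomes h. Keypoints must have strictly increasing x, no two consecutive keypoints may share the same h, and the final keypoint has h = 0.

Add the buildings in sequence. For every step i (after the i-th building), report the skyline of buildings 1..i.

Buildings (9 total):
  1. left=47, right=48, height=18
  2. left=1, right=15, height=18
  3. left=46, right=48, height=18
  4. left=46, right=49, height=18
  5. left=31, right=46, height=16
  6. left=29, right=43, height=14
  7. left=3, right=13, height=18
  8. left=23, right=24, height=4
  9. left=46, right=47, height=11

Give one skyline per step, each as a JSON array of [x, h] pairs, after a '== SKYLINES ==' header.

== SKYLINES ==
[[47,18],[48,0]]
[[1,18],[15,0],[47,18],[48,0]]
[[1,18],[15,0],[46,18],[48,0]]
[[1,18],[15,0],[46,18],[49,0]]
[[1,18],[15,0],[31,16],[46,18],[49,0]]
[[1,18],[15,0],[29,14],[31,16],[46,18],[49,0]]
[[1,18],[15,0],[29,14],[31,16],[46,18],[49,0]]
[[1,18],[15,0],[23,4],[24,0],[29,14],[31,16],[46,18],[49,0]]
[[1,18],[15,0],[23,4],[24,0],[29,14],[31,16],[46,18],[49,0]]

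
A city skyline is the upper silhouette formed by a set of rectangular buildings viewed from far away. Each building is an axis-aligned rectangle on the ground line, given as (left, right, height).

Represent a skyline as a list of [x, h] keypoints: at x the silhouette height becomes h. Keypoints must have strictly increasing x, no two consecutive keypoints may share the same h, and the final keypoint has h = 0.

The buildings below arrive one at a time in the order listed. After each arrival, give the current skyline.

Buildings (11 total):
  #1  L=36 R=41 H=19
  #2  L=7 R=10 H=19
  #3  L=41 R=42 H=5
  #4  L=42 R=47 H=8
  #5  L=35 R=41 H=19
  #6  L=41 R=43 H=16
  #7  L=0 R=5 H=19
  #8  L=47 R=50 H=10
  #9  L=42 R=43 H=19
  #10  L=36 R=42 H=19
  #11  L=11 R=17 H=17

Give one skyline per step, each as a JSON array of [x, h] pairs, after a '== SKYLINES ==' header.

== SKYLINES ==
[[36,19],[41,0]]
[[7,19],[10,0],[36,19],[41,0]]
[[7,19],[10,0],[36,19],[41,5],[42,0]]
[[7,19],[10,0],[36,19],[41,5],[42,8],[47,0]]
[[7,19],[10,0],[35,19],[41,5],[42,8],[47,0]]
[[7,19],[10,0],[35,19],[41,16],[43,8],[47,0]]
[[0,19],[5,0],[7,19],[10,0],[35,19],[41,16],[43,8],[47,0]]
[[0,19],[5,0],[7,19],[10,0],[35,19],[41,16],[43,8],[47,10],[50,0]]
[[0,19],[5,0],[7,19],[10,0],[35,19],[41,16],[42,19],[43,8],[47,10],[50,0]]
[[0,19],[5,0],[7,19],[10,0],[35,19],[43,8],[47,10],[50,0]]
[[0,19],[5,0],[7,19],[10,0],[11,17],[17,0],[35,19],[43,8],[47,10],[50,0]]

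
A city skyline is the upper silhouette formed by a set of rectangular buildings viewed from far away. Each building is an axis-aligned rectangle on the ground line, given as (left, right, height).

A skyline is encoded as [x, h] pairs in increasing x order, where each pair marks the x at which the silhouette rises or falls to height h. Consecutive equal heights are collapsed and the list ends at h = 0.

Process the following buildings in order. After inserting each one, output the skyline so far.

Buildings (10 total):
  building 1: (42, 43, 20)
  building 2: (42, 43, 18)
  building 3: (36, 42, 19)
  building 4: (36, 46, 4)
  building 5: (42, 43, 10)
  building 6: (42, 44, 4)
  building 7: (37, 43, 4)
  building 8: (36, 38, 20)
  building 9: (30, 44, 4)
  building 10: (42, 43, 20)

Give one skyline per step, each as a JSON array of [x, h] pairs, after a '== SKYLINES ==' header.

== SKYLINES ==
[[42,20],[43,0]]
[[42,20],[43,0]]
[[36,19],[42,20],[43,0]]
[[36,19],[42,20],[43,4],[46,0]]
[[36,19],[42,20],[43,4],[46,0]]
[[36,19],[42,20],[43,4],[46,0]]
[[36,19],[42,20],[43,4],[46,0]]
[[36,20],[38,19],[42,20],[43,4],[46,0]]
[[30,4],[36,20],[38,19],[42,20],[43,4],[46,0]]
[[30,4],[36,20],[38,19],[42,20],[43,4],[46,0]]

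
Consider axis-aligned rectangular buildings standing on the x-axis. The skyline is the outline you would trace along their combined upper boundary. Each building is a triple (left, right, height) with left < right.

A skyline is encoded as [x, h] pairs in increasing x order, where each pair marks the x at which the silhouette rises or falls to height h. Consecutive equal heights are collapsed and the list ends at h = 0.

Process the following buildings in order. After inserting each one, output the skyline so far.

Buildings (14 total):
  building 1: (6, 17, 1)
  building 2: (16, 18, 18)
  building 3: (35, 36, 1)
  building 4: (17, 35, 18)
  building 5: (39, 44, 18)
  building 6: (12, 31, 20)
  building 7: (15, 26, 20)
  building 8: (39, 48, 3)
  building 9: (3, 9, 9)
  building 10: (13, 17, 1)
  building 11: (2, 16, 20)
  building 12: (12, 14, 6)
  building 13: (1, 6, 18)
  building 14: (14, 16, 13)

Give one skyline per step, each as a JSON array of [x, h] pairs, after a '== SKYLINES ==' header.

== SKYLINES ==
[[6,1],[17,0]]
[[6,1],[16,18],[18,0]]
[[6,1],[16,18],[18,0],[35,1],[36,0]]
[[6,1],[16,18],[35,1],[36,0]]
[[6,1],[16,18],[35,1],[36,0],[39,18],[44,0]]
[[6,1],[12,20],[31,18],[35,1],[36,0],[39,18],[44,0]]
[[6,1],[12,20],[31,18],[35,1],[36,0],[39,18],[44,0]]
[[6,1],[12,20],[31,18],[35,1],[36,0],[39,18],[44,3],[48,0]]
[[3,9],[9,1],[12,20],[31,18],[35,1],[36,0],[39,18],[44,3],[48,0]]
[[3,9],[9,1],[12,20],[31,18],[35,1],[36,0],[39,18],[44,3],[48,0]]
[[2,20],[31,18],[35,1],[36,0],[39,18],[44,3],[48,0]]
[[2,20],[31,18],[35,1],[36,0],[39,18],[44,3],[48,0]]
[[1,18],[2,20],[31,18],[35,1],[36,0],[39,18],[44,3],[48,0]]
[[1,18],[2,20],[31,18],[35,1],[36,0],[39,18],[44,3],[48,0]]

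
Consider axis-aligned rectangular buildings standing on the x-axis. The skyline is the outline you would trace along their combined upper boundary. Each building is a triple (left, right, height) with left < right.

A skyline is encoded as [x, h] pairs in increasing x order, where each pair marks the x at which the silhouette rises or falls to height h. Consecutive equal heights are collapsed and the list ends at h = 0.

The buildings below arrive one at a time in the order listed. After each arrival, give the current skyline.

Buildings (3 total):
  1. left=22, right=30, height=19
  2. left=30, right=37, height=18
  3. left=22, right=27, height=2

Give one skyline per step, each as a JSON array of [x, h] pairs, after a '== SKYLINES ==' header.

== SKYLINES ==
[[22,19],[30,0]]
[[22,19],[30,18],[37,0]]
[[22,19],[30,18],[37,0]]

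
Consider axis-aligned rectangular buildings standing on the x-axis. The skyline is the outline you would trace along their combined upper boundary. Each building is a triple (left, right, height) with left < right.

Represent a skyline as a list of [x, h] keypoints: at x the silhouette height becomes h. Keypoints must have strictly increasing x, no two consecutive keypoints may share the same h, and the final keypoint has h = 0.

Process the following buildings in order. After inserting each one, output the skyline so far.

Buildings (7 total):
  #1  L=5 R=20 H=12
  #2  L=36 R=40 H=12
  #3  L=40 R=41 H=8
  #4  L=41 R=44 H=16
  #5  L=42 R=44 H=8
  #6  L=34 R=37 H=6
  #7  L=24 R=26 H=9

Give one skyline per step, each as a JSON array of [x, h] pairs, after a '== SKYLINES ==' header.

== SKYLINES ==
[[5,12],[20,0]]
[[5,12],[20,0],[36,12],[40,0]]
[[5,12],[20,0],[36,12],[40,8],[41,0]]
[[5,12],[20,0],[36,12],[40,8],[41,16],[44,0]]
[[5,12],[20,0],[36,12],[40,8],[41,16],[44,0]]
[[5,12],[20,0],[34,6],[36,12],[40,8],[41,16],[44,0]]
[[5,12],[20,0],[24,9],[26,0],[34,6],[36,12],[40,8],[41,16],[44,0]]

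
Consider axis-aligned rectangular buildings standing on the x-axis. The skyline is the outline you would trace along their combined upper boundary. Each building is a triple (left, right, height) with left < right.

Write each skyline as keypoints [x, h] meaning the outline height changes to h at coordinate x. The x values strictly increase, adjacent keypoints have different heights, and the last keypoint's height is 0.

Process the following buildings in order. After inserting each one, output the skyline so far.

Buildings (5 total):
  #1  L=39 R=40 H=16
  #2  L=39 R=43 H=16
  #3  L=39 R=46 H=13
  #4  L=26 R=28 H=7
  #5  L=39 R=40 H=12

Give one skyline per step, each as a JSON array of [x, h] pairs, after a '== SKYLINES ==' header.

== SKYLINES ==
[[39,16],[40,0]]
[[39,16],[43,0]]
[[39,16],[43,13],[46,0]]
[[26,7],[28,0],[39,16],[43,13],[46,0]]
[[26,7],[28,0],[39,16],[43,13],[46,0]]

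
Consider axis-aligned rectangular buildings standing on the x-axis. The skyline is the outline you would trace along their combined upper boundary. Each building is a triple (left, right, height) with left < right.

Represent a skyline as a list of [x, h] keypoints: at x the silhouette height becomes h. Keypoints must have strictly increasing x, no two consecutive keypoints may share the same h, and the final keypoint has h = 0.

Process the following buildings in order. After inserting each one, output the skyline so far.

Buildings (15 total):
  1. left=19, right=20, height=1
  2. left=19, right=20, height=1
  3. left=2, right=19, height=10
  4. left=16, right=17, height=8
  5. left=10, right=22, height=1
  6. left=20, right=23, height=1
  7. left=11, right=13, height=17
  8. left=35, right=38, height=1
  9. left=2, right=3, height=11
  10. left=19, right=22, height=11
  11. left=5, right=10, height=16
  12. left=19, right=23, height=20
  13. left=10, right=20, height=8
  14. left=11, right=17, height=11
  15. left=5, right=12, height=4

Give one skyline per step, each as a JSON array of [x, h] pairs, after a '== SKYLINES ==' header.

== SKYLINES ==
[[19,1],[20,0]]
[[19,1],[20,0]]
[[2,10],[19,1],[20,0]]
[[2,10],[19,1],[20,0]]
[[2,10],[19,1],[22,0]]
[[2,10],[19,1],[23,0]]
[[2,10],[11,17],[13,10],[19,1],[23,0]]
[[2,10],[11,17],[13,10],[19,1],[23,0],[35,1],[38,0]]
[[2,11],[3,10],[11,17],[13,10],[19,1],[23,0],[35,1],[38,0]]
[[2,11],[3,10],[11,17],[13,10],[19,11],[22,1],[23,0],[35,1],[38,0]]
[[2,11],[3,10],[5,16],[10,10],[11,17],[13,10],[19,11],[22,1],[23,0],[35,1],[38,0]]
[[2,11],[3,10],[5,16],[10,10],[11,17],[13,10],[19,20],[23,0],[35,1],[38,0]]
[[2,11],[3,10],[5,16],[10,10],[11,17],[13,10],[19,20],[23,0],[35,1],[38,0]]
[[2,11],[3,10],[5,16],[10,10],[11,17],[13,11],[17,10],[19,20],[23,0],[35,1],[38,0]]
[[2,11],[3,10],[5,16],[10,10],[11,17],[13,11],[17,10],[19,20],[23,0],[35,1],[38,0]]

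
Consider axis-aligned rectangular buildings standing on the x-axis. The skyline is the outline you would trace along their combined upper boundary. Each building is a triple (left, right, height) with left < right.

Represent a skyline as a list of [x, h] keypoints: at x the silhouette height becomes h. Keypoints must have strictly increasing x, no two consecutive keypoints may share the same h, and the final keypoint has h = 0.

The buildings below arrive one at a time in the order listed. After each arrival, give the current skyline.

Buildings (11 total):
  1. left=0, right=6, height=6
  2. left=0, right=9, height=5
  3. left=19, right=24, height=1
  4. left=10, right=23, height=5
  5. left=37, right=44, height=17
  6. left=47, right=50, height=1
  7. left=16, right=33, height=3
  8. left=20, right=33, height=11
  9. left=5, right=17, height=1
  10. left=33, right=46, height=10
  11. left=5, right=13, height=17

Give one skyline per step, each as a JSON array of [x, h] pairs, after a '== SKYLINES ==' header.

== SKYLINES ==
[[0,6],[6,0]]
[[0,6],[6,5],[9,0]]
[[0,6],[6,5],[9,0],[19,1],[24,0]]
[[0,6],[6,5],[9,0],[10,5],[23,1],[24,0]]
[[0,6],[6,5],[9,0],[10,5],[23,1],[24,0],[37,17],[44,0]]
[[0,6],[6,5],[9,0],[10,5],[23,1],[24,0],[37,17],[44,0],[47,1],[50,0]]
[[0,6],[6,5],[9,0],[10,5],[23,3],[33,0],[37,17],[44,0],[47,1],[50,0]]
[[0,6],[6,5],[9,0],[10,5],[20,11],[33,0],[37,17],[44,0],[47,1],[50,0]]
[[0,6],[6,5],[9,1],[10,5],[20,11],[33,0],[37,17],[44,0],[47,1],[50,0]]
[[0,6],[6,5],[9,1],[10,5],[20,11],[33,10],[37,17],[44,10],[46,0],[47,1],[50,0]]
[[0,6],[5,17],[13,5],[20,11],[33,10],[37,17],[44,10],[46,0],[47,1],[50,0]]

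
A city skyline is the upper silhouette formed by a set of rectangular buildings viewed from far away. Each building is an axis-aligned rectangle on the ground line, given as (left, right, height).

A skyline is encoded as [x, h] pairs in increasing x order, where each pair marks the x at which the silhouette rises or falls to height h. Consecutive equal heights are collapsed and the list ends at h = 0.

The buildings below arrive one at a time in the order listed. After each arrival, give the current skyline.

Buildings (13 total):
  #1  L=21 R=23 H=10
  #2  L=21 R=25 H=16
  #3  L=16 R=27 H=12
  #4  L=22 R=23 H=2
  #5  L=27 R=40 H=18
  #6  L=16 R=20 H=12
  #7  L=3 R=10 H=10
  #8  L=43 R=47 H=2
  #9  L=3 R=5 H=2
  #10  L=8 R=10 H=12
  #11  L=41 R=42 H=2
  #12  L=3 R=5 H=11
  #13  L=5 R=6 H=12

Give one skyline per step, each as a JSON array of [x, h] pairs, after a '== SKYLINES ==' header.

== SKYLINES ==
[[21,10],[23,0]]
[[21,16],[25,0]]
[[16,12],[21,16],[25,12],[27,0]]
[[16,12],[21,16],[25,12],[27,0]]
[[16,12],[21,16],[25,12],[27,18],[40,0]]
[[16,12],[21,16],[25,12],[27,18],[40,0]]
[[3,10],[10,0],[16,12],[21,16],[25,12],[27,18],[40,0]]
[[3,10],[10,0],[16,12],[21,16],[25,12],[27,18],[40,0],[43,2],[47,0]]
[[3,10],[10,0],[16,12],[21,16],[25,12],[27,18],[40,0],[43,2],[47,0]]
[[3,10],[8,12],[10,0],[16,12],[21,16],[25,12],[27,18],[40,0],[43,2],[47,0]]
[[3,10],[8,12],[10,0],[16,12],[21,16],[25,12],[27,18],[40,0],[41,2],[42,0],[43,2],[47,0]]
[[3,11],[5,10],[8,12],[10,0],[16,12],[21,16],[25,12],[27,18],[40,0],[41,2],[42,0],[43,2],[47,0]]
[[3,11],[5,12],[6,10],[8,12],[10,0],[16,12],[21,16],[25,12],[27,18],[40,0],[41,2],[42,0],[43,2],[47,0]]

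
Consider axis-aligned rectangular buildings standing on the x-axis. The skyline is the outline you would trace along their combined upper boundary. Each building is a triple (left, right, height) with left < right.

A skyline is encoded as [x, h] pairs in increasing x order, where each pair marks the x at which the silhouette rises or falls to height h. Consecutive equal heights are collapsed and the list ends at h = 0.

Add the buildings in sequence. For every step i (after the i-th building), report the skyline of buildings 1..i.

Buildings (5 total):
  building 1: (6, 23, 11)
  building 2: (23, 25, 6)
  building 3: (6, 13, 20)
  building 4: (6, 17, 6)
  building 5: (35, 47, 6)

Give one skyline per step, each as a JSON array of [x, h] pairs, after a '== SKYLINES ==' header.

== SKYLINES ==
[[6,11],[23,0]]
[[6,11],[23,6],[25,0]]
[[6,20],[13,11],[23,6],[25,0]]
[[6,20],[13,11],[23,6],[25,0]]
[[6,20],[13,11],[23,6],[25,0],[35,6],[47,0]]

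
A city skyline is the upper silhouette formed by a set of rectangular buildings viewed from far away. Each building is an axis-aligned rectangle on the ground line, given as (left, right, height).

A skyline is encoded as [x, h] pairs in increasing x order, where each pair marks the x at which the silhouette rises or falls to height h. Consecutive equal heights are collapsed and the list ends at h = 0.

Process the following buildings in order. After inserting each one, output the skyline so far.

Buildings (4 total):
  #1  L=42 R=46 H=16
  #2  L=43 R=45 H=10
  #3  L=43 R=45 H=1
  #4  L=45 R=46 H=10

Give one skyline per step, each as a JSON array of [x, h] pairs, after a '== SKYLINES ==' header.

== SKYLINES ==
[[42,16],[46,0]]
[[42,16],[46,0]]
[[42,16],[46,0]]
[[42,16],[46,0]]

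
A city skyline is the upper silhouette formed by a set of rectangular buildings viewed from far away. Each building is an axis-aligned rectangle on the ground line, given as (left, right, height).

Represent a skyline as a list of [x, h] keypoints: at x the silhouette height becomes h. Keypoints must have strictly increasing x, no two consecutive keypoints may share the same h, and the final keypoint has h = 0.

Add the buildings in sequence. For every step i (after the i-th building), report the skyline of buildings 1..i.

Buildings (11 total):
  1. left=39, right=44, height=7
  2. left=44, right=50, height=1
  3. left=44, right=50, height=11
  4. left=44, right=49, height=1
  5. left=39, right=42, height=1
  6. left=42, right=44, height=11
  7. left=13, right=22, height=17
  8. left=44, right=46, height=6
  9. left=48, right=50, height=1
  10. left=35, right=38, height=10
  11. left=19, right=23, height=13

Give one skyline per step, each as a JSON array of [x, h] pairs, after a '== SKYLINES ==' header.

== SKYLINES ==
[[39,7],[44,0]]
[[39,7],[44,1],[50,0]]
[[39,7],[44,11],[50,0]]
[[39,7],[44,11],[50,0]]
[[39,7],[44,11],[50,0]]
[[39,7],[42,11],[50,0]]
[[13,17],[22,0],[39,7],[42,11],[50,0]]
[[13,17],[22,0],[39,7],[42,11],[50,0]]
[[13,17],[22,0],[39,7],[42,11],[50,0]]
[[13,17],[22,0],[35,10],[38,0],[39,7],[42,11],[50,0]]
[[13,17],[22,13],[23,0],[35,10],[38,0],[39,7],[42,11],[50,0]]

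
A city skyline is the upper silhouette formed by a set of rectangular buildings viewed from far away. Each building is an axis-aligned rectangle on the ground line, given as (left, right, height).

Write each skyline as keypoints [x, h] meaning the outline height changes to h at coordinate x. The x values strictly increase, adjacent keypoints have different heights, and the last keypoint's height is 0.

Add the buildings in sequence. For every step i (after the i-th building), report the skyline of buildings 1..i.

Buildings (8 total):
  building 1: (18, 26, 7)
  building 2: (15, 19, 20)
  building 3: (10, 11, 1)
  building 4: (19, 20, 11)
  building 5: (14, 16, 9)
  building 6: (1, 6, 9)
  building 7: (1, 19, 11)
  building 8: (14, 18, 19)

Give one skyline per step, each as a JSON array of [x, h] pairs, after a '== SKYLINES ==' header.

== SKYLINES ==
[[18,7],[26,0]]
[[15,20],[19,7],[26,0]]
[[10,1],[11,0],[15,20],[19,7],[26,0]]
[[10,1],[11,0],[15,20],[19,11],[20,7],[26,0]]
[[10,1],[11,0],[14,9],[15,20],[19,11],[20,7],[26,0]]
[[1,9],[6,0],[10,1],[11,0],[14,9],[15,20],[19,11],[20,7],[26,0]]
[[1,11],[15,20],[19,11],[20,7],[26,0]]
[[1,11],[14,19],[15,20],[19,11],[20,7],[26,0]]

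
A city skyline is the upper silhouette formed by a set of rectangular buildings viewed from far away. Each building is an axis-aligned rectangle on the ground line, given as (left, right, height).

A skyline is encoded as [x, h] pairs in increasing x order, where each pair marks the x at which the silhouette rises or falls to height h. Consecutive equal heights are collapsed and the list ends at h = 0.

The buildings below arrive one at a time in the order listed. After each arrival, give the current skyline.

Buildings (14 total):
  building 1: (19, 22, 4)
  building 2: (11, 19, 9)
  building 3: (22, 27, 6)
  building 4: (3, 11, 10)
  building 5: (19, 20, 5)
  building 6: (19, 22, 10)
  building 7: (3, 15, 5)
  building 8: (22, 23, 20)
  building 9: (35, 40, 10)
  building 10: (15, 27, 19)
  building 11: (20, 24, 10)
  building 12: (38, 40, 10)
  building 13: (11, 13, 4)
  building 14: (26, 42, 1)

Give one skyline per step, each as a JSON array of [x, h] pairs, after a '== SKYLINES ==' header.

== SKYLINES ==
[[19,4],[22,0]]
[[11,9],[19,4],[22,0]]
[[11,9],[19,4],[22,6],[27,0]]
[[3,10],[11,9],[19,4],[22,6],[27,0]]
[[3,10],[11,9],[19,5],[20,4],[22,6],[27,0]]
[[3,10],[11,9],[19,10],[22,6],[27,0]]
[[3,10],[11,9],[19,10],[22,6],[27,0]]
[[3,10],[11,9],[19,10],[22,20],[23,6],[27,0]]
[[3,10],[11,9],[19,10],[22,20],[23,6],[27,0],[35,10],[40,0]]
[[3,10],[11,9],[15,19],[22,20],[23,19],[27,0],[35,10],[40,0]]
[[3,10],[11,9],[15,19],[22,20],[23,19],[27,0],[35,10],[40,0]]
[[3,10],[11,9],[15,19],[22,20],[23,19],[27,0],[35,10],[40,0]]
[[3,10],[11,9],[15,19],[22,20],[23,19],[27,0],[35,10],[40,0]]
[[3,10],[11,9],[15,19],[22,20],[23,19],[27,1],[35,10],[40,1],[42,0]]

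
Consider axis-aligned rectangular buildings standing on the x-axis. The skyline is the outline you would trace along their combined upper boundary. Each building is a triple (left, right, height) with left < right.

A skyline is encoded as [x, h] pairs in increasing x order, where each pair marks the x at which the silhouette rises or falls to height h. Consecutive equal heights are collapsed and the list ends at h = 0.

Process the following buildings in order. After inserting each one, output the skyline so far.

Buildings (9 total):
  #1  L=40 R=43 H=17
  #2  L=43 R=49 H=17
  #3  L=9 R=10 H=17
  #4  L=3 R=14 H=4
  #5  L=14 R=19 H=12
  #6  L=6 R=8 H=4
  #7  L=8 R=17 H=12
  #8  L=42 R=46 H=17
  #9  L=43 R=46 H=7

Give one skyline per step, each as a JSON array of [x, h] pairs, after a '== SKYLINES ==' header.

== SKYLINES ==
[[40,17],[43,0]]
[[40,17],[49,0]]
[[9,17],[10,0],[40,17],[49,0]]
[[3,4],[9,17],[10,4],[14,0],[40,17],[49,0]]
[[3,4],[9,17],[10,4],[14,12],[19,0],[40,17],[49,0]]
[[3,4],[9,17],[10,4],[14,12],[19,0],[40,17],[49,0]]
[[3,4],[8,12],[9,17],[10,12],[19,0],[40,17],[49,0]]
[[3,4],[8,12],[9,17],[10,12],[19,0],[40,17],[49,0]]
[[3,4],[8,12],[9,17],[10,12],[19,0],[40,17],[49,0]]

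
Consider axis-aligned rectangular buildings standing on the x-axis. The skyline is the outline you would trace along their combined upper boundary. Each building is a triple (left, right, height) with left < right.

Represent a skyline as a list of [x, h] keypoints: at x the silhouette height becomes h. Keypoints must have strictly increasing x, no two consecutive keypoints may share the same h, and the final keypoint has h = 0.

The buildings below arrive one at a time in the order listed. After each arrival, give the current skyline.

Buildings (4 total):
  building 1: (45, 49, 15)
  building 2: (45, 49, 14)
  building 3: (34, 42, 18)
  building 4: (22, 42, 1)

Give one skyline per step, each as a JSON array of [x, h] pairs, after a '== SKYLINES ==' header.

== SKYLINES ==
[[45,15],[49,0]]
[[45,15],[49,0]]
[[34,18],[42,0],[45,15],[49,0]]
[[22,1],[34,18],[42,0],[45,15],[49,0]]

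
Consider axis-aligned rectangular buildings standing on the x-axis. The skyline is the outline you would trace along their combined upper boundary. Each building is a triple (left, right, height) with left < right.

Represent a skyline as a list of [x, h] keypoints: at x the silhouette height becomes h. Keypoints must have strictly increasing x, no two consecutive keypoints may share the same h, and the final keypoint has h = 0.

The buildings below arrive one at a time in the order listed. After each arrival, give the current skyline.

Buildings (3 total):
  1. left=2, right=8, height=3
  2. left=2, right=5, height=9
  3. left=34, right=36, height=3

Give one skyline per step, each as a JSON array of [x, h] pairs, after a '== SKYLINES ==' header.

== SKYLINES ==
[[2,3],[8,0]]
[[2,9],[5,3],[8,0]]
[[2,9],[5,3],[8,0],[34,3],[36,0]]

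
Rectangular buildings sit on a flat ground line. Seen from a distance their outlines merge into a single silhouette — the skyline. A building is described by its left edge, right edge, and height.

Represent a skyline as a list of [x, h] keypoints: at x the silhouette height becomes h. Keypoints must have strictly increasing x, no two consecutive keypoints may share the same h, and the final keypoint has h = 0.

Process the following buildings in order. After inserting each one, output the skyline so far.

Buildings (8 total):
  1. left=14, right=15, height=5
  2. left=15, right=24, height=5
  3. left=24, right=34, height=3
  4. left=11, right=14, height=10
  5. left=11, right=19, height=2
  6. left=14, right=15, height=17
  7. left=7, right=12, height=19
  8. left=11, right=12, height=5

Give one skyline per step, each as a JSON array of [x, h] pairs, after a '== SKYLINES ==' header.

== SKYLINES ==
[[14,5],[15,0]]
[[14,5],[24,0]]
[[14,5],[24,3],[34,0]]
[[11,10],[14,5],[24,3],[34,0]]
[[11,10],[14,5],[24,3],[34,0]]
[[11,10],[14,17],[15,5],[24,3],[34,0]]
[[7,19],[12,10],[14,17],[15,5],[24,3],[34,0]]
[[7,19],[12,10],[14,17],[15,5],[24,3],[34,0]]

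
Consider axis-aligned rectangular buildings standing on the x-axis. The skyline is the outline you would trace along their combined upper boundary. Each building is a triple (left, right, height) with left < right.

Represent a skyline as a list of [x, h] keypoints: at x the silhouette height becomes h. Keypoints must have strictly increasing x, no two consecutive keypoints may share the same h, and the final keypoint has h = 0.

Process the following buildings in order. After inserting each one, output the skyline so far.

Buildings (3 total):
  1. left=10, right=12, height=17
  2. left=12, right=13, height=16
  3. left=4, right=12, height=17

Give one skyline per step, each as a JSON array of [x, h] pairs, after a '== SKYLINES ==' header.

== SKYLINES ==
[[10,17],[12,0]]
[[10,17],[12,16],[13,0]]
[[4,17],[12,16],[13,0]]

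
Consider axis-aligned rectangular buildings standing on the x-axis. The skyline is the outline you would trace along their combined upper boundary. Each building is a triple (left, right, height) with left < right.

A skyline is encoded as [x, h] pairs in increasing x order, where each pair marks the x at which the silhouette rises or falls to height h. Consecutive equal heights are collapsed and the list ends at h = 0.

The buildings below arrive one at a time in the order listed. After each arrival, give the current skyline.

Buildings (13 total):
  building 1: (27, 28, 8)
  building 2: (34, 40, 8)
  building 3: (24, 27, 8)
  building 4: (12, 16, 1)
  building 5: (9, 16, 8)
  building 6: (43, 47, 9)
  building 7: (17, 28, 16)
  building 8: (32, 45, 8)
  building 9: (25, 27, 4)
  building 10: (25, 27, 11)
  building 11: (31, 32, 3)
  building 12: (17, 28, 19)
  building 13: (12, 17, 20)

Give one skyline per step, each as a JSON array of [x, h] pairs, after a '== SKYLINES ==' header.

== SKYLINES ==
[[27,8],[28,0]]
[[27,8],[28,0],[34,8],[40,0]]
[[24,8],[28,0],[34,8],[40,0]]
[[12,1],[16,0],[24,8],[28,0],[34,8],[40,0]]
[[9,8],[16,0],[24,8],[28,0],[34,8],[40,0]]
[[9,8],[16,0],[24,8],[28,0],[34,8],[40,0],[43,9],[47,0]]
[[9,8],[16,0],[17,16],[28,0],[34,8],[40,0],[43,9],[47,0]]
[[9,8],[16,0],[17,16],[28,0],[32,8],[43,9],[47,0]]
[[9,8],[16,0],[17,16],[28,0],[32,8],[43,9],[47,0]]
[[9,8],[16,0],[17,16],[28,0],[32,8],[43,9],[47,0]]
[[9,8],[16,0],[17,16],[28,0],[31,3],[32,8],[43,9],[47,0]]
[[9,8],[16,0],[17,19],[28,0],[31,3],[32,8],[43,9],[47,0]]
[[9,8],[12,20],[17,19],[28,0],[31,3],[32,8],[43,9],[47,0]]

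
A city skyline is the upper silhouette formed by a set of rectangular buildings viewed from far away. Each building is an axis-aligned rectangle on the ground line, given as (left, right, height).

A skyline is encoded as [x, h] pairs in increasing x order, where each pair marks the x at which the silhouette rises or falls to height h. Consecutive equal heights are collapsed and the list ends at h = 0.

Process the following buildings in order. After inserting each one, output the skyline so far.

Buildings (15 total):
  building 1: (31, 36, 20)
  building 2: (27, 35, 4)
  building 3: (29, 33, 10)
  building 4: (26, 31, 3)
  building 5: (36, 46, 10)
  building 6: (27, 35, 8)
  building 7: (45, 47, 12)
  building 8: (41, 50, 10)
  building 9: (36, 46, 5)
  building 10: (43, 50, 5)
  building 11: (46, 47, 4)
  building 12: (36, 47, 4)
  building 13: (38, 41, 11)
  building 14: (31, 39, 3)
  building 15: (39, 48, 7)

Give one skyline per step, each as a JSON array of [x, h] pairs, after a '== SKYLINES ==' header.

== SKYLINES ==
[[31,20],[36,0]]
[[27,4],[31,20],[36,0]]
[[27,4],[29,10],[31,20],[36,0]]
[[26,3],[27,4],[29,10],[31,20],[36,0]]
[[26,3],[27,4],[29,10],[31,20],[36,10],[46,0]]
[[26,3],[27,8],[29,10],[31,20],[36,10],[46,0]]
[[26,3],[27,8],[29,10],[31,20],[36,10],[45,12],[47,0]]
[[26,3],[27,8],[29,10],[31,20],[36,10],[45,12],[47,10],[50,0]]
[[26,3],[27,8],[29,10],[31,20],[36,10],[45,12],[47,10],[50,0]]
[[26,3],[27,8],[29,10],[31,20],[36,10],[45,12],[47,10],[50,0]]
[[26,3],[27,8],[29,10],[31,20],[36,10],[45,12],[47,10],[50,0]]
[[26,3],[27,8],[29,10],[31,20],[36,10],[45,12],[47,10],[50,0]]
[[26,3],[27,8],[29,10],[31,20],[36,10],[38,11],[41,10],[45,12],[47,10],[50,0]]
[[26,3],[27,8],[29,10],[31,20],[36,10],[38,11],[41,10],[45,12],[47,10],[50,0]]
[[26,3],[27,8],[29,10],[31,20],[36,10],[38,11],[41,10],[45,12],[47,10],[50,0]]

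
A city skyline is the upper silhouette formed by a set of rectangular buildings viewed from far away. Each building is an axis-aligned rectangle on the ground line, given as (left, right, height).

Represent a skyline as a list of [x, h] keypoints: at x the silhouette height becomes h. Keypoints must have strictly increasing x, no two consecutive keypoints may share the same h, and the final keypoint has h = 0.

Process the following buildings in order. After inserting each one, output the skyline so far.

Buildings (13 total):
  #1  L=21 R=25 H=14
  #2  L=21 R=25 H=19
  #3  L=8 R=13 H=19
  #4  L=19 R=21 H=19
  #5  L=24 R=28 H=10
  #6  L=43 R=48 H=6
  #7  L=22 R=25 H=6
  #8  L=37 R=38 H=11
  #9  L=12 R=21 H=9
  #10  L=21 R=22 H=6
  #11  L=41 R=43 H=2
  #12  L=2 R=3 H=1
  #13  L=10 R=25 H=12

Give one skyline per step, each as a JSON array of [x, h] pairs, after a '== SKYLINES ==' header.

== SKYLINES ==
[[21,14],[25,0]]
[[21,19],[25,0]]
[[8,19],[13,0],[21,19],[25,0]]
[[8,19],[13,0],[19,19],[25,0]]
[[8,19],[13,0],[19,19],[25,10],[28,0]]
[[8,19],[13,0],[19,19],[25,10],[28,0],[43,6],[48,0]]
[[8,19],[13,0],[19,19],[25,10],[28,0],[43,6],[48,0]]
[[8,19],[13,0],[19,19],[25,10],[28,0],[37,11],[38,0],[43,6],[48,0]]
[[8,19],[13,9],[19,19],[25,10],[28,0],[37,11],[38,0],[43,6],[48,0]]
[[8,19],[13,9],[19,19],[25,10],[28,0],[37,11],[38,0],[43,6],[48,0]]
[[8,19],[13,9],[19,19],[25,10],[28,0],[37,11],[38,0],[41,2],[43,6],[48,0]]
[[2,1],[3,0],[8,19],[13,9],[19,19],[25,10],[28,0],[37,11],[38,0],[41,2],[43,6],[48,0]]
[[2,1],[3,0],[8,19],[13,12],[19,19],[25,10],[28,0],[37,11],[38,0],[41,2],[43,6],[48,0]]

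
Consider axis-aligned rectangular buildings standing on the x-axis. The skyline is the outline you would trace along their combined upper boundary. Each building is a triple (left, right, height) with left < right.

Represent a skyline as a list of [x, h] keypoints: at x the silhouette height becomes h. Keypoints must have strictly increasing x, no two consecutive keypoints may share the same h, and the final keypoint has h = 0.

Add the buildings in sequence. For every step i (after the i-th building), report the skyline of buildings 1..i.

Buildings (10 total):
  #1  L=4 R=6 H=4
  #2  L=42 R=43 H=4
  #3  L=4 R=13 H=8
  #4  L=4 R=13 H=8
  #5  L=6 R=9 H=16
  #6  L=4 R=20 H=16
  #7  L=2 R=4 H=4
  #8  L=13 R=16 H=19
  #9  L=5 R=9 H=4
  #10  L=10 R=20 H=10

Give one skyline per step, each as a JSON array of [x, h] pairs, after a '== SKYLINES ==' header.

== SKYLINES ==
[[4,4],[6,0]]
[[4,4],[6,0],[42,4],[43,0]]
[[4,8],[13,0],[42,4],[43,0]]
[[4,8],[13,0],[42,4],[43,0]]
[[4,8],[6,16],[9,8],[13,0],[42,4],[43,0]]
[[4,16],[20,0],[42,4],[43,0]]
[[2,4],[4,16],[20,0],[42,4],[43,0]]
[[2,4],[4,16],[13,19],[16,16],[20,0],[42,4],[43,0]]
[[2,4],[4,16],[13,19],[16,16],[20,0],[42,4],[43,0]]
[[2,4],[4,16],[13,19],[16,16],[20,0],[42,4],[43,0]]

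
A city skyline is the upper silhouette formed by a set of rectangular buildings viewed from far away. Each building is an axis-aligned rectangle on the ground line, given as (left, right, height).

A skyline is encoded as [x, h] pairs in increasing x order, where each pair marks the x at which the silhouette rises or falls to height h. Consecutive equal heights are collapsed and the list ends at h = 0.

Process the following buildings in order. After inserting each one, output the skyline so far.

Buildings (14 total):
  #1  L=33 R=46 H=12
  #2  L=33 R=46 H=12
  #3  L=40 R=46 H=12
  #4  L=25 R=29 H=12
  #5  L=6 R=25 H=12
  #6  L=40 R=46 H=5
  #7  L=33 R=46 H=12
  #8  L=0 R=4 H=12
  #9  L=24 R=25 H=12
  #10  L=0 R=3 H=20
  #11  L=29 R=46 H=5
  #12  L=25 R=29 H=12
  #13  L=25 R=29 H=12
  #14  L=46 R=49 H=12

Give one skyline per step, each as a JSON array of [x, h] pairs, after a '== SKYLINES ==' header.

== SKYLINES ==
[[33,12],[46,0]]
[[33,12],[46,0]]
[[33,12],[46,0]]
[[25,12],[29,0],[33,12],[46,0]]
[[6,12],[29,0],[33,12],[46,0]]
[[6,12],[29,0],[33,12],[46,0]]
[[6,12],[29,0],[33,12],[46,0]]
[[0,12],[4,0],[6,12],[29,0],[33,12],[46,0]]
[[0,12],[4,0],[6,12],[29,0],[33,12],[46,0]]
[[0,20],[3,12],[4,0],[6,12],[29,0],[33,12],[46,0]]
[[0,20],[3,12],[4,0],[6,12],[29,5],[33,12],[46,0]]
[[0,20],[3,12],[4,0],[6,12],[29,5],[33,12],[46,0]]
[[0,20],[3,12],[4,0],[6,12],[29,5],[33,12],[46,0]]
[[0,20],[3,12],[4,0],[6,12],[29,5],[33,12],[49,0]]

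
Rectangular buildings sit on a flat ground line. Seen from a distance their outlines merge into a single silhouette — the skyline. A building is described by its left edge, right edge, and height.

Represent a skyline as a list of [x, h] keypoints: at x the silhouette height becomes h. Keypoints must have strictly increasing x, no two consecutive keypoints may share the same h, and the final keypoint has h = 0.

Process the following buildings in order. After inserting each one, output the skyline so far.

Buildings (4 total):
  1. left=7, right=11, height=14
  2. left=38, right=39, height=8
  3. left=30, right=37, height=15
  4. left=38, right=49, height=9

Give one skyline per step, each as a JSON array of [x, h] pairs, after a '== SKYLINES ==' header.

== SKYLINES ==
[[7,14],[11,0]]
[[7,14],[11,0],[38,8],[39,0]]
[[7,14],[11,0],[30,15],[37,0],[38,8],[39,0]]
[[7,14],[11,0],[30,15],[37,0],[38,9],[49,0]]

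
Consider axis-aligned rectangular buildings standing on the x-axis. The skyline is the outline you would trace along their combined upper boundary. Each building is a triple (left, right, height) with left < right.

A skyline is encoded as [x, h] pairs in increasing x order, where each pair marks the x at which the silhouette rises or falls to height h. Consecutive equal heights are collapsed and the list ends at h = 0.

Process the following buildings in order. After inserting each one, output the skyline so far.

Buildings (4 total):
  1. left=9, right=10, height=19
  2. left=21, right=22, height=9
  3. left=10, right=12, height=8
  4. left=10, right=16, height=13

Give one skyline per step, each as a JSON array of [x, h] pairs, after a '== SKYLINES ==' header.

== SKYLINES ==
[[9,19],[10,0]]
[[9,19],[10,0],[21,9],[22,0]]
[[9,19],[10,8],[12,0],[21,9],[22,0]]
[[9,19],[10,13],[16,0],[21,9],[22,0]]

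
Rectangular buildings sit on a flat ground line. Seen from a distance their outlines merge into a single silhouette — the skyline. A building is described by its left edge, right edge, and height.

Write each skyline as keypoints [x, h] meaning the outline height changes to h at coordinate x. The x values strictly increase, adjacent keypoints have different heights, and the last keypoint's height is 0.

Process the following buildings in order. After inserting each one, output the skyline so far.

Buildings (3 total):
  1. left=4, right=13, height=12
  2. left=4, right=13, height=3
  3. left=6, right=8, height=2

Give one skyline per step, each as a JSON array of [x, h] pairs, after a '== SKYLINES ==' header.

== SKYLINES ==
[[4,12],[13,0]]
[[4,12],[13,0]]
[[4,12],[13,0]]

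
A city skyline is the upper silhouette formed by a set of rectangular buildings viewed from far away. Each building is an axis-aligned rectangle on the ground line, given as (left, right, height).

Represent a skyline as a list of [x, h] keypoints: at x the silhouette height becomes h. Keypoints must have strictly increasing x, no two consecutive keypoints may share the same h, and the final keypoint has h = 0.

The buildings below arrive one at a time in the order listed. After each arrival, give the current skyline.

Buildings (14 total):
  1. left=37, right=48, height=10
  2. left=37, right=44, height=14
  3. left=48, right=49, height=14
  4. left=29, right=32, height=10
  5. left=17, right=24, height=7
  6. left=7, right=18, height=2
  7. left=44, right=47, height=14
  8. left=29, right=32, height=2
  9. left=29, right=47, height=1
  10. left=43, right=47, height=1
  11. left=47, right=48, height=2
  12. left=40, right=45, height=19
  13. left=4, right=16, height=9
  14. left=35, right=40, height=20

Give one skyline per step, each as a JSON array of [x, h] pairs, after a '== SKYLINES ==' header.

== SKYLINES ==
[[37,10],[48,0]]
[[37,14],[44,10],[48,0]]
[[37,14],[44,10],[48,14],[49,0]]
[[29,10],[32,0],[37,14],[44,10],[48,14],[49,0]]
[[17,7],[24,0],[29,10],[32,0],[37,14],[44,10],[48,14],[49,0]]
[[7,2],[17,7],[24,0],[29,10],[32,0],[37,14],[44,10],[48,14],[49,0]]
[[7,2],[17,7],[24,0],[29,10],[32,0],[37,14],[47,10],[48,14],[49,0]]
[[7,2],[17,7],[24,0],[29,10],[32,0],[37,14],[47,10],[48,14],[49,0]]
[[7,2],[17,7],[24,0],[29,10],[32,1],[37,14],[47,10],[48,14],[49,0]]
[[7,2],[17,7],[24,0],[29,10],[32,1],[37,14],[47,10],[48,14],[49,0]]
[[7,2],[17,7],[24,0],[29,10],[32,1],[37,14],[47,10],[48,14],[49,0]]
[[7,2],[17,7],[24,0],[29,10],[32,1],[37,14],[40,19],[45,14],[47,10],[48,14],[49,0]]
[[4,9],[16,2],[17,7],[24,0],[29,10],[32,1],[37,14],[40,19],[45,14],[47,10],[48,14],[49,0]]
[[4,9],[16,2],[17,7],[24,0],[29,10],[32,1],[35,20],[40,19],[45,14],[47,10],[48,14],[49,0]]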